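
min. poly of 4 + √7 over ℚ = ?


Let α = 4 + √7. Then α - 4 = √7, so (α - 4)² = 7, giving α² - 8α + 9 = 0. Degree 2 and α ∉ ℚ, so this is the minimal polynomial.

Minimal polynomial: x² - 8x + 9


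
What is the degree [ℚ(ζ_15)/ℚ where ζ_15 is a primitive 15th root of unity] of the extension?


[ℚ(ζ_n):ℚ] = deg Φ_n(x) = φ(n). Here φ(15) = 8

[ℚ(ζ_15)/ℚ where ζ_15 is a primitive 15th root of unity] = 8


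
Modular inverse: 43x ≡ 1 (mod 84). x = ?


Use the extended Euclidean algorithm to write 1 = 43·s + 84·t; then s mod 84 is the inverse.
Euclidean algorithm:
  43 = 0·84 + 43
  84 = 1·43 + 41
  43 = 1·41 + 2
  41 = 20·2 + 1
  2 = 2·1 + 0
gcd(43,84) = 1
Back-substitution gives: 43·(-41) + 84·(21) = 1
So 43⁻¹ ≡ -41 ≡ 43 (mod 84)
Check: 43 × 43 = 1849 ≡ 1 (mod 84) ✓

43⁻¹ ≡ 43 (mod 84)


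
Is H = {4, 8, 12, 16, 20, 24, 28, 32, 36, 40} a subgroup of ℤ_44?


Subgroup test for H = {4, 8, 12, 16, 20, 24, 28, 32, 36, 40} in (ℤ_44, +):
(1) 0 ∈ H? No
(2) Closure: for all a,b ∈ H, (a+b) mod 44 ∈ H? No  [counterexample: 4 + 40 = 0 ∉ H]
(3) Inverses: for all a ∈ H, -a mod 44 ∈ H? Yes

No, H is not a subgroup of ℤ_44


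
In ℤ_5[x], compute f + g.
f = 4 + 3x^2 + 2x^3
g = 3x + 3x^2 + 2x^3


Add coefficients mod 5:
x^0: 4 + 0 = 4 (mod 5)
x^1: 0 + 3 = 3 (mod 5)
x^2: 3 + 3 = 1 (mod 5)
x^3: 2 + 2 = 4 (mod 5)
Result: 4 + 3x + x^2 + 4x^3

f + g = 4 + 3x + x^2 + 4x^3


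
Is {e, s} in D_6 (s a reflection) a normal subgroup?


H = {e, s} in D_6 (s a reflection)
r·s·r⁻¹ = sr⁻² ≠ s for n ≥ 3, so {e, s} is not closed under conjugation

No, not a normal subgroup


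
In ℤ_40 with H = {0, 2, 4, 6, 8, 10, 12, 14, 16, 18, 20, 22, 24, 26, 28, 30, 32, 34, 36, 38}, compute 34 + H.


34 + H = {34 + h (mod 40) : h ∈ H}
34+0=34, 34+2=36, 34+4=38, 34+6=0, 34+8=2, 34+10=4, 34+12=6, 34+14=8, 34+16=10, 34+18=12, 34+20=14, 34+22=16, 34+24=18, 34+26=20, 34+28=22, 34+30=24, 34+32=26, 34+34=28, 34+36=30, 34+38=32
34 + H = {0, 2, 4, 6, 8, 10, 12, 14, 16, 18, 20, 22, 24, 26, 28, 30, 32, 34, 36, 38} = 0 + H

34 + H = {0, 2, 4, 6, 8, 10, 12, 14, 16, 18, 20, 22, 24, 26, 28, 30, 32, 34, 36, 38}


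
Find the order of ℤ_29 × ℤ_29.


|A × B| = |A| · |B|
|ℤ_29 × ℤ_29| = 29 × 29 = 841

|ℤ_29 × ℤ_29| = 841


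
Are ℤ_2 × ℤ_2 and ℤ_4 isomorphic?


Comparing ℤ_2 × ℤ_2 and ℤ_4:
gcd(2,2) = 2 ≠ 1. Max element order in ℤ_2×ℤ_2 is lcm(2,2) = 2 < 4, so it has no element of order 4

No, ℤ_2 × ℤ_2 ≇ ℤ_4


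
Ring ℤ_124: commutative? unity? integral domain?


ℤ_124 is a commutative ring with unity 1; 124 = 2×62 is composite, so 2·62 ≡ 0 gives zero divisors (not an integral domain)
Commutative: Yes
Integral domain: No
Has unity: Yes

ℤ_124: Commutative=Yes, Unity=Yes


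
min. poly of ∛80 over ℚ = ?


∛80 satisfies x³ - 80 = 0, irreducible over ℚ (no rational root; 80 is not a perfect cube)

Minimal polynomial: x³ - 80


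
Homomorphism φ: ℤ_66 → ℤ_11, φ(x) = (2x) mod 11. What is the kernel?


Kernel = preimage of identity
ker(φ) = {x ∈ ℤ_66 : 2x ≡ 0 (mod 11)}. Since 11 | 66, φ is well-defined. The kernel is the cyclic subgroup ⟨11⟩ of ℤ_66 (order 6), i.e. {0, 11, 22, 33, 44, 55}

ker(φ) = {0, 11, 22, 33, 44, 55}


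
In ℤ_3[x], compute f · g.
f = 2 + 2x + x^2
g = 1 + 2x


Expand and collect like terms; reduce coefficients mod 3:
x^0: 2·1 = 2 ≡ 2 (mod 3)
x^1: 2·2 + 2·1 = 6 ≡ 0 (mod 3)
x^2: 2·2 + 1·1 = 5 ≡ 2 (mod 3)
x^3: 1·2 = 2 ≡ 2 (mod 3)
Result: 2 + 2x^2 + 2x^3

f · g = 2 + 2x^2 + 2x^3


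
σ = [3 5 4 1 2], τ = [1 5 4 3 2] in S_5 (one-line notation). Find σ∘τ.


σ∘τ: apply τ first, then σ
1 →τ 1 →σ 3
2 →τ 5 →σ 2
3 →τ 4 →σ 1
4 →τ 3 →σ 4
5 →τ 2 →σ 5

σ∘τ = [3 2 1 4 5]


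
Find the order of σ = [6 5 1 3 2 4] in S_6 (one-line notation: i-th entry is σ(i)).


Cycle decomposition: (1 6 4 3) (2 5)
Cycle lengths: 4, 2
Order = lcm(4, 2) = 4

ord(σ) = 4


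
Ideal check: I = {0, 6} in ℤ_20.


Check ideal conditions for I = {0, 6} in ℤ_20:
(1) I is an additive subgroup? No
(2) For r ∈ ℤ_20 and a ∈ I: r·a ∈ I? No  [counterexample: r=2, a=6, r·a mod 20 = 12 ∉ I]

No, I is not an ideal of ℤ_20


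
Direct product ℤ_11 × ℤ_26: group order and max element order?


|ℤ_11 × ℤ_26| = 11 × 26 = 286
Max element order = lcm(11,26) = 286
Cyclic? Yes (gcd=1)

|ℤ_11×ℤ_26| = 286, max element order = 286


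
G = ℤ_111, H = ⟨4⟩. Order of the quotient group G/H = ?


|⟨4⟩| = n / gcd(4, 111) = 111 / 1 = 111
H is normal (ℤ_111 is abelian).
|G/H| = |G| / |H| = 111 / 111 = 1

|G/H| = 1


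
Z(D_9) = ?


Z(G) = {g ∈ G | gx = xg for all x ∈ G}
For odd n, Z(D_n) = {e}: no nontrivial rotation commutes with all reflections

Z(D_9) = {e}


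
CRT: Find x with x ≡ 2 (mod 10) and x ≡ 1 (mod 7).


m₁ = 10, m₂ = 7, gcd = 1, so CRT applies. M = m₁·m₂ = 70
Let M₁ = M/m₁ = 7, M₂ = M/m₂ = 10
Find y₁ ≡ M₁⁻¹ (mod m₁): 7⁻¹ ≡ 3 (mod 10)
Find y₂ ≡ M₂⁻¹ (mod m₂): 10⁻¹ ≡ 5 (mod 7)
x = a₁·M₁·y₁ + a₂·M₂·y₂ = 2·7·3 + 1·10·5 = 92
Reduce mod 70: x ≡ 22
Check: 22 mod 10 = 2 ✓, 22 mod 7 = 1 ✓

x ≡ 22 (mod 70)


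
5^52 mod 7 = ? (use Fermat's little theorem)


Fermat's little theorem: if p is prime and gcd(a,p)=1, then a^(p-1) ≡ 1 (mod p)
p = 7 is prime, gcd(5,7) = 1
Reduce exponent: 52 mod 6 = 4
So 5^52 ≡ 5^4 (mod 7)
5^4 mod 7 = 2

5^52 ≡ 2 (mod 7)


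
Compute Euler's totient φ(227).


Factor n: 227 = 227
φ(n) = n · ∏(1 - 1/p) over distinct primes p | n
φ(227) = 227 · (1 - 1/227) = 226

φ(227) = 226


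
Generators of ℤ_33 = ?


g generates ℤ_n iff gcd(g,n) = 1
Prime factors of 33: 3, 11
Generators are g ∈ {1,...,32} not divisible by any of these primes.
Generators: {1, 2, 4, 5, 7, 8, 10, 13, 14, 16, 17, 19, 20, 23, 25, 26, 28, 29, 31, 32}
Number of generators = φ(33) = 20

Generators of ℤ_33 = {1, 2, 4, 5, 7, 8, 10, 13, 14, 16, 17, 19, 20, 23, 25, 26, 28, 29, 31, 32}


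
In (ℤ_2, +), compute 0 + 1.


Operation: addition mod 2
0 + 1 = (a + b) mod 2 with a = 0, b = 1

0 + 1 = 1


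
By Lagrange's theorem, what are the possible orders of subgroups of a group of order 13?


Lagrange's theorem: |H| divides |G|
|G| = 13
Divisors of 13: 1, 13

Possible subgroup orders: {1, 13}


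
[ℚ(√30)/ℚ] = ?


√30 has minimal polynomial x² - 30 (irreducible over ℚ since 30 is squarefree)

[ℚ(√30)/ℚ] = 2


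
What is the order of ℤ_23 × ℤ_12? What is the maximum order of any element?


|ℤ_23 × ℤ_12| = 23 × 12 = 276
Max element order = lcm(23,12) = 276
Cyclic? Yes (gcd=1)

|ℤ_23×ℤ_12| = 276, max element order = 276


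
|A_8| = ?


|A_n| = n!/2 (even permutations)
|A_8| = 8!/2 = 40320/2 = 20160

|A_8| = 20160


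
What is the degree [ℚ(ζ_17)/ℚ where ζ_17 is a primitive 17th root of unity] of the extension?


[ℚ(ζ_n):ℚ] = deg Φ_n(x) = φ(n). Here φ(17) = 16

[ℚ(ζ_17)/ℚ where ζ_17 is a primitive 17th root of unity] = 16


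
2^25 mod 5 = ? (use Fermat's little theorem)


Fermat's little theorem: if p is prime and gcd(a,p)=1, then a^(p-1) ≡ 1 (mod p)
p = 5 is prime, gcd(2,5) = 1
Reduce exponent: 25 mod 4 = 1
So 2^25 ≡ 2^1 (mod 5)
2^1 mod 5 = 2

2^25 ≡ 2 (mod 5)


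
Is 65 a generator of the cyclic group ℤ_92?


g generates ℤ_n iff gcd(g, n) = 1
gcd(65, 92) = 1
Since gcd = 1, 65 is a generator.

Yes, 65 generates ℤ_92


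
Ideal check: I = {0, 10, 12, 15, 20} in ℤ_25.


Check ideal conditions for I = {0, 10, 12, 15, 20} in ℤ_25:
(1) I is an additive subgroup? No
(2) For r ∈ ℤ_25 and a ∈ I: r·a ∈ I? No  [counterexample: r=2, a=12, r·a mod 25 = 24 ∉ I]

No, I is not an ideal of ℤ_25


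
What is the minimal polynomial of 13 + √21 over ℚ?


Let α = 13 + √21. Then α - 13 = √21, so (α - 13)² = 21, giving α² - 26α + 148 = 0. Degree 2 and α ∉ ℚ, so this is the minimal polynomial.

Minimal polynomial: x² - 26x + 148


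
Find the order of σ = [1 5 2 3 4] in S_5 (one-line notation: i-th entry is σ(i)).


Cycle decomposition: (2 5 4 3)
Cycle lengths: 4
Order = lcm(4) = 4

ord(σ) = 4


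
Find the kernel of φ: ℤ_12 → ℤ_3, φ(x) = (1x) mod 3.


Kernel = preimage of identity
ker(φ) = {x ∈ ℤ_12 : 1x ≡ 0 (mod 3)}. Since 3 | 12, φ is well-defined. The kernel is the cyclic subgroup ⟨3⟩ of ℤ_12 (order 4), i.e. {0, 3, 6, 9}

ker(φ) = {0, 3, 6, 9}


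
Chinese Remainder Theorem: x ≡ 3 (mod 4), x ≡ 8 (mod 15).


m₁ = 4, m₂ = 15, gcd = 1, so CRT applies. M = m₁·m₂ = 60
Let M₁ = M/m₁ = 15, M₂ = M/m₂ = 4
Find y₁ ≡ M₁⁻¹ (mod m₁): 15⁻¹ ≡ 3 (mod 4)
Find y₂ ≡ M₂⁻¹ (mod m₂): 4⁻¹ ≡ 4 (mod 15)
x = a₁·M₁·y₁ + a₂·M₂·y₂ = 3·15·3 + 8·4·4 = 263
Reduce mod 60: x ≡ 23
Check: 23 mod 4 = 3 ✓, 23 mod 15 = 8 ✓

x ≡ 23 (mod 60)


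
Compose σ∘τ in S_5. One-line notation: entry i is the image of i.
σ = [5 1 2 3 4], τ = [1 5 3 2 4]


σ∘τ: apply τ first, then σ
1 →τ 1 →σ 5
2 →τ 5 →σ 4
3 →τ 3 →σ 2
4 →τ 2 →σ 1
5 →τ 4 →σ 3

σ∘τ = [5 4 2 1 3]


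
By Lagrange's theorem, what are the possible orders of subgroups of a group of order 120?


Lagrange's theorem: |H| divides |G|
|G| = 120
Divisors of 120: 1, 2, 3, 4, 5, 6, 8, 10, 12, 15, 20, 24, 30, 40, 60, 120

Possible subgroup orders: {1, 2, 3, 4, 5, 6, 8, 10, 12, 15, 20, 24, 30, 40, 60, 120}


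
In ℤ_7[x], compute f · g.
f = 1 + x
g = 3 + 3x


Expand and collect like terms; reduce coefficients mod 7:
x^0: 1·3 = 3 ≡ 3 (mod 7)
x^1: 1·3 + 1·3 = 6 ≡ 6 (mod 7)
x^2: 1·3 = 3 ≡ 3 (mod 7)
Result: 3 + 6x + 3x^2

f · g = 3 + 6x + 3x^2


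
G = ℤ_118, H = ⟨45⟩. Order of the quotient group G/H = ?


|⟨45⟩| = n / gcd(45, 118) = 118 / 1 = 118
H is normal (ℤ_118 is abelian).
|G/H| = |G| / |H| = 118 / 118 = 1

|G/H| = 1


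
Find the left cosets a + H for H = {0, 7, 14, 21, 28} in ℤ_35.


H = {0, 7, 14, 21, 28}, |H| = 5
Number of cosets = |G|/|H| = 35/5 = 7
0 + H = {0, 7, 14, 21, 28}
1 + H = {1, 8, 15, 22, 29}
2 + H = {2, 9, 16, 23, 30}
3 + H = {3, 10, 17, 24, 31}
4 + H = {4, 11, 18, 25, 32}
5 + H = {5, 12, 19, 26, 33}
6 + H = {6, 13, 20, 27, 34}

Cosets: 0+H={0,7,14,21,28}; 1+H={1,8,15,22,29}; 2+H={2,9,16,23,30}; 3+H={3,10,17,24,31}; 4+H={4,11,18,25,32}; 5+H={5,12,19,26,33}; 6+H={6,13,20,27,34}


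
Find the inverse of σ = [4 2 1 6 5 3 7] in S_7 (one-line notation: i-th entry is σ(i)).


To find σ⁻¹, swap domain and range:
σ(1) = 4 → σ⁻¹(4) = 1
σ(2) = 2 → σ⁻¹(2) = 2
σ(3) = 1 → σ⁻¹(1) = 3
σ(4) = 6 → σ⁻¹(6) = 4
σ(5) = 5 → σ⁻¹(5) = 5
σ(6) = 3 → σ⁻¹(3) = 6
σ(7) = 7 → σ⁻¹(7) = 7

σ⁻¹ = [3 2 6 1 5 4 7]


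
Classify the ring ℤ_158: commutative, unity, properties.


ℤ_158 is a commutative ring with unity 1; 158 = 2×79 is composite, so 2·79 ≡ 0 gives zero divisors (not an integral domain)
Commutative: Yes
Integral domain: No
Has unity: Yes

ℤ_158: Commutative=Yes, Unity=Yes


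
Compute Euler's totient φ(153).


Factor n: 153 = 3^2 × 17
φ(n) = n · ∏(1 - 1/p) over distinct primes p | n
φ(153) = 153 · (1 - 1/3) · (1 - 1/17) = 96

φ(153) = 96


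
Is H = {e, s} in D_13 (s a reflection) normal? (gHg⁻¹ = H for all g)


H = {e, s} in D_13 (s a reflection)
r·s·r⁻¹ = sr⁻² ≠ s for n ≥ 3, so {e, s} is not closed under conjugation

No, not a normal subgroup


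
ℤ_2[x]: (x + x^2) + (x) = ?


Add coefficients mod 2:
x^0: 0 + 0 = 0 (mod 2)
x^1: 1 + 1 = 0 (mod 2)
x^2: 1 + 0 = 1 (mod 2)
Result: x^2

f + g = x^2


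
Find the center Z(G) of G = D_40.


Z(G) = {g ∈ G | gx = xg for all x ∈ G}
For even n, Z(D_n) = {e, r^(n/2)}: the 180° rotation r^20 commutes with every reflection and rotation

Z(D_40) = {e, r^20}


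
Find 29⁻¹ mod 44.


Use the extended Euclidean algorithm to write 1 = 29·s + 44·t; then s mod 44 is the inverse.
Euclidean algorithm:
  29 = 0·44 + 29
  44 = 1·29 + 15
  29 = 1·15 + 14
  15 = 1·14 + 1
  14 = 14·1 + 0
gcd(29,44) = 1
Back-substitution gives: 29·(-3) + 44·(2) = 1
So 29⁻¹ ≡ -3 ≡ 41 (mod 44)
Check: 29 × 41 = 1189 ≡ 1 (mod 44) ✓

29⁻¹ ≡ 41 (mod 44)


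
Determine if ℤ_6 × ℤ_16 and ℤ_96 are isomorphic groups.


Comparing ℤ_6 × ℤ_16 and ℤ_96:
gcd(6,16) = 2 ≠ 1. Max element order in ℤ_6×ℤ_16 is lcm(6,16) = 48 < 96, so it has no element of order 96

No, ℤ_6 × ℤ_16 ≇ ℤ_96


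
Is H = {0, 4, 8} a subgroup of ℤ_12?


Subgroup test for H = {0, 4, 8} in (ℤ_12, +):
(1) 0 ∈ H? Yes
(2) Closure: for all a,b ∈ H, (a+b) mod 12 ∈ H? Yes
(3) Inverses: for all a ∈ H, -a mod 12 ∈ H? Yes

Yes, H is a subgroup of ℤ_12


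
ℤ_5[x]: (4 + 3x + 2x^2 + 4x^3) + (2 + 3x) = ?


Add coefficients mod 5:
x^0: 4 + 2 = 1 (mod 5)
x^1: 3 + 3 = 1 (mod 5)
x^2: 2 + 0 = 2 (mod 5)
x^3: 4 + 0 = 4 (mod 5)
Result: 1 + x + 2x^2 + 4x^3

f + g = 1 + x + 2x^2 + 4x^3


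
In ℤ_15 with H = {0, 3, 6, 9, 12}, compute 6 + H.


6 + H = {6 + h (mod 15) : h ∈ H}
6+0=6, 6+3=9, 6+6=12, 6+9=0, 6+12=3
6 + H = {0, 3, 6, 9, 12} = 0 + H

6 + H = {0, 3, 6, 9, 12}


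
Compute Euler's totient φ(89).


Factor n: 89 = 89
φ(n) = n · ∏(1 - 1/p) over distinct primes p | n
φ(89) = 89 · (1 - 1/89) = 88

φ(89) = 88


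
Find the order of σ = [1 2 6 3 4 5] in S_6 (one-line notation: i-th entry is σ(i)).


Cycle decomposition: (3 6 5 4)
Cycle lengths: 4
Order = lcm(4) = 4

ord(σ) = 4


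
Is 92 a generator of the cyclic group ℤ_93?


g generates ℤ_n iff gcd(g, n) = 1
gcd(92, 93) = 1
Since gcd = 1, 92 is a generator.

Yes, 92 generates ℤ_93


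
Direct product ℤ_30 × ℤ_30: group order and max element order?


|ℤ_30 × ℤ_30| = 30 × 30 = 900
Max element order = lcm(30,30) = 30
Cyclic? No (gcd=30)

|ℤ_30×ℤ_30| = 900, max element order = 30


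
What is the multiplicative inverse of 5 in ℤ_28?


Use the extended Euclidean algorithm to write 1 = 5·s + 28·t; then s mod 28 is the inverse.
Euclidean algorithm:
  5 = 0·28 + 5
  28 = 5·5 + 3
  5 = 1·3 + 2
  3 = 1·2 + 1
  2 = 2·1 + 0
gcd(5,28) = 1
Back-substitution gives: 5·(-11) + 28·(2) = 1
So 5⁻¹ ≡ -11 ≡ 17 (mod 28)
Check: 5 × 17 = 85 ≡ 1 (mod 28) ✓

5⁻¹ ≡ 17 (mod 28)


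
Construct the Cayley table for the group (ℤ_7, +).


Elements: {0, 1, 2, 3, 4, 5, 6}
Operation: addition mod 7
Entry (a, b) = (a + b) mod 7

Cayley table:
  | 0 | 1 | 2 | 3 | 4 | 5 | 6
0 | 0 | 1 | 2 | 3 | 4 | 5 | 6
1 | 1 | 2 | 3 | 4 | 5 | 6 | 0
2 | 2 | 3 | 4 | 5 | 6 | 0 | 1
3 | 3 | 4 | 5 | 6 | 0 | 1 | 2
4 | 4 | 5 | 6 | 0 | 1 | 2 | 3
5 | 5 | 6 | 0 | 1 | 2 | 3 | 4
6 | 6 | 0 | 1 | 2 | 3 | 4 | 5


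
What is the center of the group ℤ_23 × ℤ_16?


Z(G) = {g ∈ G | gx = xg for all x ∈ G}
Direct product of abelian groups is abelian, so Z(G) = G

Z(ℤ_23 × ℤ_16) = ℤ_23 × ℤ_16


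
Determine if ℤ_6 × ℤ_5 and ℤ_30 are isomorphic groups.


Comparing ℤ_6 × ℤ_5 and ℤ_30:
gcd(6,5) = 1, so ℤ_6 × ℤ_5 ≅ ℤ_30 (CRT)

Yes, ℤ_6 × ℤ_5 ≅ ℤ_30


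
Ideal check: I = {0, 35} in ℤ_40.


Check ideal conditions for I = {0, 35} in ℤ_40:
(1) I is an additive subgroup? No
(2) For r ∈ ℤ_40 and a ∈ I: r·a ∈ I? No  [counterexample: r=2, a=35, r·a mod 40 = 30 ∉ I]

No, I is not an ideal of ℤ_40


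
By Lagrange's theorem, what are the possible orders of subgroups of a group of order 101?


Lagrange's theorem: |H| divides |G|
|G| = 101
Divisors of 101: 1, 101

Possible subgroup orders: {1, 101}


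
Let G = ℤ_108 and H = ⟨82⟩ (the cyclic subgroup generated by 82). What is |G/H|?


|⟨82⟩| = n / gcd(82, 108) = 108 / 2 = 54
H is normal (ℤ_108 is abelian).
|G/H| = |G| / |H| = 108 / 54 = 2

|G/H| = 2


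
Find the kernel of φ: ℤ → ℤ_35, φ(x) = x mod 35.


Kernel = preimage of identity
ker(φ) = {x ∈ ℤ : x ≡ 0 (mod 35)} = 35ℤ = {0, ±35, ±70, ...}

ker(φ) = 35ℤ


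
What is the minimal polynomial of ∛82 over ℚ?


∛82 satisfies x³ - 82 = 0, irreducible over ℚ (no rational root; 82 is not a perfect cube)

Minimal polynomial: x³ - 82


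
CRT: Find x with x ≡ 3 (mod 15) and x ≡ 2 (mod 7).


m₁ = 15, m₂ = 7, gcd = 1, so CRT applies. M = m₁·m₂ = 105
Let M₁ = M/m₁ = 7, M₂ = M/m₂ = 15
Find y₁ ≡ M₁⁻¹ (mod m₁): 7⁻¹ ≡ 13 (mod 15)
Find y₂ ≡ M₂⁻¹ (mod m₂): 15⁻¹ ≡ 1 (mod 7)
x = a₁·M₁·y₁ + a₂·M₂·y₂ = 3·7·13 + 2·15·1 = 303
Reduce mod 105: x ≡ 93
Check: 93 mod 15 = 3 ✓, 93 mod 7 = 2 ✓

x ≡ 93 (mod 105)


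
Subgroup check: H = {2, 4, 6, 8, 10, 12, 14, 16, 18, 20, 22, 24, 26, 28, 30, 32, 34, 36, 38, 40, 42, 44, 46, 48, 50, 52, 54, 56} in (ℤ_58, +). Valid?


Subgroup test for H = {2, 4, 6, 8, 10, 12, 14, 16, 18, 20, 22, 24, 26, 28, 30, 32, 34, 36, 38, 40, 42, 44, 46, 48, 50, 52, 54, 56} in (ℤ_58, +):
(1) 0 ∈ H? No
(2) Closure: for all a,b ∈ H, (a+b) mod 58 ∈ H? No  [counterexample: 2 + 56 = 0 ∉ H]
(3) Inverses: for all a ∈ H, -a mod 58 ∈ H? Yes

No, H is not a subgroup of ℤ_58


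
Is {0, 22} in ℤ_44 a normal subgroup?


H = {0, 22} in ℤ_44
ℤ_44 is abelian; every subgroup of an abelian group is normal

Yes, normal subgroup


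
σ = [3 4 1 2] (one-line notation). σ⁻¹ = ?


To find σ⁻¹, swap domain and range:
σ(1) = 3 → σ⁻¹(3) = 1
σ(2) = 4 → σ⁻¹(4) = 2
σ(3) = 1 → σ⁻¹(1) = 3
σ(4) = 2 → σ⁻¹(2) = 4

σ⁻¹ = [3 4 1 2]


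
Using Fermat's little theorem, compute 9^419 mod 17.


Fermat's little theorem: if p is prime and gcd(a,p)=1, then a^(p-1) ≡ 1 (mod p)
p = 17 is prime, gcd(9,17) = 1
Reduce exponent: 419 mod 16 = 3
So 9^419 ≡ 9^3 (mod 17)
9^3 mod 17 = 15

9^419 ≡ 15 (mod 17)


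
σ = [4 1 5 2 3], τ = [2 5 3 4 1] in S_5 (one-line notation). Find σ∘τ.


σ∘τ: apply τ first, then σ
1 →τ 2 →σ 1
2 →τ 5 →σ 3
3 →τ 3 →σ 5
4 →τ 4 →σ 2
5 →τ 1 →σ 4

σ∘τ = [1 3 5 2 4]


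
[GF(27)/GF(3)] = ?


GF(27) = GF(3^3), so the extension degree is 3

[GF(27)/GF(3)] = 3


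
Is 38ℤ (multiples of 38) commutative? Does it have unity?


38ℤ is a commutative ring under +,× but has no multiplicative identity (1 ∉ 38ℤ); it has no zero divisors, but without unity it is not an integral domain
Commutative: Yes
Integral domain: No
Has unity: No

38ℤ (multiples of 38): Commutative=Yes, Unity=No


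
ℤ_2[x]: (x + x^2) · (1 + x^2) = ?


Expand and collect like terms; reduce coefficients mod 2:
x^0: 0·1 = 0 ≡ 0 (mod 2)
x^1: 0·0 + 1·1 = 1 ≡ 1 (mod 2)
x^2: 0·1 + 1·0 + 1·1 = 1 ≡ 1 (mod 2)
x^3: 1·1 + 1·0 = 1 ≡ 1 (mod 2)
x^4: 1·1 = 1 ≡ 1 (mod 2)
Result: x + x^2 + x^3 + x^4

f · g = x + x^2 + x^3 + x^4


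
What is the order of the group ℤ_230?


ℤ_n has n elements.

|ℤ_230| = 230


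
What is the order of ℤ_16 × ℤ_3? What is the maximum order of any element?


|ℤ_16 × ℤ_3| = 16 × 3 = 48
Max element order = lcm(16,3) = 48
Cyclic? Yes (gcd=1)

|ℤ_16×ℤ_3| = 48, max element order = 48


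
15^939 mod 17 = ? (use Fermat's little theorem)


Fermat's little theorem: if p is prime and gcd(a,p)=1, then a^(p-1) ≡ 1 (mod p)
p = 17 is prime, gcd(15,17) = 1
Reduce exponent: 939 mod 16 = 11
So 15^939 ≡ 15^11 (mod 17)
15^11 mod 17 = 9

15^939 ≡ 9 (mod 17)


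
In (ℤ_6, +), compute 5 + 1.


Operation: addition mod 6
5 + 1 = (a + b) mod 6 with a = 5, b = 1

5 + 1 = 0


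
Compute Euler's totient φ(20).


φ(n) = count of k ∈ {1,...,n} with gcd(k,n)=1
Coprimes to 20: {1, 3, 7, 9, 11, 13, 17, 19}
Count: 8

φ(20) = 8


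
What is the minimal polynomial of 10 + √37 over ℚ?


Let α = 10 + √37. Then α - 10 = √37, so (α - 10)² = 37, giving α² - 20α + 63 = 0. Degree 2 and α ∉ ℚ, so this is the minimal polynomial.

Minimal polynomial: x² - 20x + 63


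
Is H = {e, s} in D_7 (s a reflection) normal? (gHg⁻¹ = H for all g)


H = {e, s} in D_7 (s a reflection)
r·s·r⁻¹ = sr⁻² ≠ s for n ≥ 3, so {e, s} is not closed under conjugation

No, not a normal subgroup


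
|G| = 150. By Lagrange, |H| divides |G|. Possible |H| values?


Lagrange's theorem: |H| divides |G|
|G| = 150
Divisors of 150: 1, 2, 3, 5, 6, 10, 15, 25, 30, 50, 75, 150

Possible subgroup orders: {1, 2, 3, 5, 6, 10, 15, 25, 30, 50, 75, 150}


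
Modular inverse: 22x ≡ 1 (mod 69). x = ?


Use the extended Euclidean algorithm to write 1 = 22·s + 69·t; then s mod 69 is the inverse.
Euclidean algorithm:
  22 = 0·69 + 22
  69 = 3·22 + 3
  22 = 7·3 + 1
  3 = 3·1 + 0
gcd(22,69) = 1
Back-substitution gives: 22·(22) + 69·(-7) = 1
So 22⁻¹ ≡ 22 ≡ 22 (mod 69)
Check: 22 × 22 = 484 ≡ 1 (mod 69) ✓

22⁻¹ ≡ 22 (mod 69)


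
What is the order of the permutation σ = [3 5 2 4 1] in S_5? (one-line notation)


Cycle decomposition: (1 3 2 5)
Cycle lengths: 4
Order = lcm(4) = 4

ord(σ) = 4


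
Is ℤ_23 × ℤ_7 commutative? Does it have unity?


Direct product ring; commutative with unity (1,1); but (1,0)·(0,1) = (0,0) gives zero divisors, so not an integral domain
Commutative: Yes
Integral domain: No
Has unity: Yes

ℤ_23 × ℤ_7: Commutative=Yes, Unity=Yes


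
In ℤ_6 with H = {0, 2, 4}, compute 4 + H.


4 + H = {4 + h (mod 6) : h ∈ H}
4+0=4, 4+2=0, 4+4=2
4 + H = {0, 2, 4} = 0 + H

4 + H = {0, 2, 4}


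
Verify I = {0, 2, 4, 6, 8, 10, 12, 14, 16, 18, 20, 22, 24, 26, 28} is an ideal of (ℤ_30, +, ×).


Check ideal conditions for I = {0, 2, 4, 6, 8, 10, 12, 14, 16, 18, 20, 22, 24, 26, 28} in ℤ_30:
(1) I is an additive subgroup? Yes
(2) For r ∈ ℤ_30 and a ∈ I: r·a ∈ I? Yes

Yes, I is an ideal of ℤ_30


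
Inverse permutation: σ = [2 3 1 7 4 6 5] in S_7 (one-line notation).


To find σ⁻¹, swap domain and range:
σ(1) = 2 → σ⁻¹(2) = 1
σ(2) = 3 → σ⁻¹(3) = 2
σ(3) = 1 → σ⁻¹(1) = 3
σ(4) = 7 → σ⁻¹(7) = 4
σ(5) = 4 → σ⁻¹(4) = 5
σ(6) = 6 → σ⁻¹(6) = 6
σ(7) = 5 → σ⁻¹(5) = 7

σ⁻¹ = [3 1 2 5 7 6 4]


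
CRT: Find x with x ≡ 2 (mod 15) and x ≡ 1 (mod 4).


m₁ = 15, m₂ = 4, gcd = 1, so CRT applies. M = m₁·m₂ = 60
Let M₁ = M/m₁ = 4, M₂ = M/m₂ = 15
Find y₁ ≡ M₁⁻¹ (mod m₁): 4⁻¹ ≡ 4 (mod 15)
Find y₂ ≡ M₂⁻¹ (mod m₂): 15⁻¹ ≡ 3 (mod 4)
x = a₁·M₁·y₁ + a₂·M₂·y₂ = 2·4·4 + 1·15·3 = 77
Reduce mod 60: x ≡ 17
Check: 17 mod 15 = 2 ✓, 17 mod 4 = 1 ✓

x ≡ 17 (mod 60)


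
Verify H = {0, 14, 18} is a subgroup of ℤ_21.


Subgroup test for H = {0, 14, 18} in (ℤ_21, +):
(1) 0 ∈ H? Yes
(2) Closure: for all a,b ∈ H, (a+b) mod 21 ∈ H? No  [counterexample: 14 + 14 = 7 ∉ H]
(3) Inverses: for all a ∈ H, -a mod 21 ∈ H? No

No, H is not a subgroup of ℤ_21


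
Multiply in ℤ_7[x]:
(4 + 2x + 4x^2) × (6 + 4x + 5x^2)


Expand and collect like terms; reduce coefficients mod 7:
x^0: 4·6 = 24 ≡ 3 (mod 7)
x^1: 4·4 + 2·6 = 28 ≡ 0 (mod 7)
x^2: 4·5 + 2·4 + 4·6 = 52 ≡ 3 (mod 7)
x^3: 2·5 + 4·4 = 26 ≡ 5 (mod 7)
x^4: 4·5 = 20 ≡ 6 (mod 7)
Result: 3 + 3x^2 + 5x^3 + 6x^4

f · g = 3 + 3x^2 + 5x^3 + 6x^4


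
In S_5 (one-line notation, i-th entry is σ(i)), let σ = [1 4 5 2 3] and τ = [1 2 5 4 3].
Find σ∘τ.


σ∘τ: apply τ first, then σ
1 →τ 1 →σ 1
2 →τ 2 →σ 4
3 →τ 5 →σ 3
4 →τ 4 →σ 2
5 →τ 3 →σ 5

σ∘τ = [1 4 3 2 5]


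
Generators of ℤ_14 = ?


g generates ℤ_n iff gcd(g,n) = 1
Checking each g ∈ {1,...,13}:
gcd(1,14) = 1
gcd(2,14) = 2
gcd(3,14) = 1
gcd(4,14) = 2
gcd(5,14) = 1
gcd(6,14) = 2
gcd(7,14) = 7
gcd(8,14) = 2
gcd(9,14) = 1
gcd(10,14) = 2
gcd(11,14) = 1
gcd(12,14) = 2
gcd(13,14) = 1
Generators: {1, 3, 5, 9, 11, 13}
Number of generators = φ(14) = 6

Generators of ℤ_14 = {1, 3, 5, 9, 11, 13}


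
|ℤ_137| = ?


ℤ_n has n elements.

|ℤ_137| = 137


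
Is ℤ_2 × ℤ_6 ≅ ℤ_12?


Comparing ℤ_2 × ℤ_6 and ℤ_12:
gcd(2,6) = 2 ≠ 1. Max element order in ℤ_2×ℤ_6 is lcm(2,6) = 6 < 12, so it has no element of order 12

No, ℤ_2 × ℤ_6 ≇ ℤ_12


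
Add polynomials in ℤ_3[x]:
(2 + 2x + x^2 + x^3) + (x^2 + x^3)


Add coefficients mod 3:
x^0: 2 + 0 = 2 (mod 3)
x^1: 2 + 0 = 2 (mod 3)
x^2: 1 + 1 = 2 (mod 3)
x^3: 1 + 1 = 2 (mod 3)
Result: 2 + 2x + 2x^2 + 2x^3

f + g = 2 + 2x + 2x^2 + 2x^3


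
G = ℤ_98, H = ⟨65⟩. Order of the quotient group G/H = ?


|⟨65⟩| = n / gcd(65, 98) = 98 / 1 = 98
H is normal (ℤ_98 is abelian).
|G/H| = |G| / |H| = 98 / 98 = 1

|G/H| = 1


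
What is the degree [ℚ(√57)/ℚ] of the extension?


√57 has minimal polynomial x² - 57 (irreducible over ℚ since 57 is squarefree)

[ℚ(√57)/ℚ] = 2


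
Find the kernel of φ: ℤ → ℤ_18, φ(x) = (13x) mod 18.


Kernel = preimage of identity
ker(φ) = {x ∈ ℤ : 13x ≡ 0 (mod 18)}. gcd(13,18) = 1, so 13x ≡ 0 (mod 18) ⟺ x ≡ 0 (mod 18/1 = 18). Hence ker(φ) = 18ℤ

ker(φ) = 18ℤ


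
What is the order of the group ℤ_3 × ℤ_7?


|A × B| = |A| · |B|
|ℤ_3 × ℤ_7| = 3 × 7 = 21

|ℤ_3 × ℤ_7| = 21


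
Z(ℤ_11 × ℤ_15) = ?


Z(G) = {g ∈ G | gx = xg for all x ∈ G}
Direct product of abelian groups is abelian, so Z(G) = G

Z(ℤ_11 × ℤ_15) = ℤ_11 × ℤ_15


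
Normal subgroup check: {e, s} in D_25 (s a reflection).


H = {e, s} in D_25 (s a reflection)
r·s·r⁻¹ = sr⁻² ≠ s for n ≥ 3, so {e, s} is not closed under conjugation

No, not a normal subgroup


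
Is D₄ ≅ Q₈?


Comparing D₄ and Q₈:
D₄ has 5 elements of order 2; Q₈ has only 1

No, D₄ ≇ Q₈


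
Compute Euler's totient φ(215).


Factor n: 215 = 5 × 43
φ(n) = n · ∏(1 - 1/p) over distinct primes p | n
φ(215) = 215 · (1 - 1/5) · (1 - 1/43) = 168

φ(215) = 168


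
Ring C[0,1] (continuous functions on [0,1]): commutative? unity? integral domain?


pointwise +,× is commutative with unity (constant 1); but bump functions with disjoint support multiply to 0 — zero divisors, so not an integral domain
Commutative: Yes
Integral domain: No
Has unity: Yes

C[0,1] (continuous functions on [0,1]): Commutative=Yes, Unity=Yes


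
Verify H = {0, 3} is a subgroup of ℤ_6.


Subgroup test for H = {0, 3} in (ℤ_6, +):
(1) 0 ∈ H? Yes
(2) Closure: for all a,b ∈ H, (a+b) mod 6 ∈ H? Yes
(3) Inverses: for all a ∈ H, -a mod 6 ∈ H? Yes

Yes, H is a subgroup of ℤ_6


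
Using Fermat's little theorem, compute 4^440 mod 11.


Fermat's little theorem: if p is prime and gcd(a,p)=1, then a^(p-1) ≡ 1 (mod p)
p = 11 is prime, gcd(4,11) = 1
Reduce exponent: 440 mod 10 = 0
So 4^440 ≡ 4^0 (mod 11)
4^0 = 1

4^440 ≡ 1 (mod 11)


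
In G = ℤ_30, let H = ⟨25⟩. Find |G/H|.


|⟨25⟩| = n / gcd(25, 30) = 30 / 5 = 6
H is normal (ℤ_30 is abelian).
|G/H| = |G| / |H| = 30 / 6 = 5

|G/H| = 5


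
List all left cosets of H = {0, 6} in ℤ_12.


H = {0, 6}, |H| = 2
Number of cosets = |G|/|H| = 12/2 = 6
0 + H = {0, 6}
1 + H = {1, 7}
2 + H = {2, 8}
3 + H = {3, 9}
4 + H = {4, 10}
5 + H = {5, 11}

Cosets: 0+H={0,6}; 1+H={1,7}; 2+H={2,8}; 3+H={3,9}; 4+H={4,10}; 5+H={5,11}


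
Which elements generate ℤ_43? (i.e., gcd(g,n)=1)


g generates ℤ_n iff gcd(g,n) = 1
Prime factors of 43: 43
Generators are g ∈ {1,...,42} not divisible by any of these primes.
Generators: {1, 2, 3, 4, 5, 6, 7, 8, 9, 10, 11, 12, 13, 14, 15, 16, 17, 18, 19, 20, 21, 22, 23, 24, 25, 26, 27, 28, 29, 30, 31, 32, 33, 34, 35, 36, 37, 38, 39, 40, 41, 42}
Number of generators = φ(43) = 42

Generators of ℤ_43 = {1, 2, 3, 4, 5, 6, 7, 8, 9, 10, 11, 12, 13, 14, 15, 16, 17, 18, 19, 20, 21, 22, 23, 24, 25, 26, 27, 28, 29, 30, 31, 32, 33, 34, 35, 36, 37, 38, 39, 40, 41, 42}


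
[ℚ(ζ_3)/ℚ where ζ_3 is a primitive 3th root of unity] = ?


[ℚ(ζ_n):ℚ] = deg Φ_n(x) = φ(n). Here φ(3) = 2

[ℚ(ζ_3)/ℚ where ζ_3 is a primitive 3th root of unity] = 2


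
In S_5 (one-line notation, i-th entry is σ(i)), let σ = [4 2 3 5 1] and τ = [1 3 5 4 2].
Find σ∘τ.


σ∘τ: apply τ first, then σ
1 →τ 1 →σ 4
2 →τ 3 →σ 3
3 →τ 5 →σ 1
4 →τ 4 →σ 5
5 →τ 2 →σ 2

σ∘τ = [4 3 1 5 2]


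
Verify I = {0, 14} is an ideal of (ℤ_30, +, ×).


Check ideal conditions for I = {0, 14} in ℤ_30:
(1) I is an additive subgroup? No
(2) For r ∈ ℤ_30 and a ∈ I: r·a ∈ I? No  [counterexample: r=2, a=14, r·a mod 30 = 28 ∉ I]

No, I is not an ideal of ℤ_30


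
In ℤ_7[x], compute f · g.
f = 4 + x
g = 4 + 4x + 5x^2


Expand and collect like terms; reduce coefficients mod 7:
x^0: 4·4 = 16 ≡ 2 (mod 7)
x^1: 4·4 + 1·4 = 20 ≡ 6 (mod 7)
x^2: 4·5 + 1·4 = 24 ≡ 3 (mod 7)
x^3: 1·5 = 5 ≡ 5 (mod 7)
Result: 2 + 6x + 3x^2 + 5x^3

f · g = 2 + 6x + 3x^2 + 5x^3


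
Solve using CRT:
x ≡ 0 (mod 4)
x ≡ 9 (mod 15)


m₁ = 4, m₂ = 15, gcd = 1, so CRT applies. M = m₁·m₂ = 60
Let M₁ = M/m₁ = 15, M₂ = M/m₂ = 4
Find y₁ ≡ M₁⁻¹ (mod m₁): 15⁻¹ ≡ 3 (mod 4)
Find y₂ ≡ M₂⁻¹ (mod m₂): 4⁻¹ ≡ 4 (mod 15)
x = a₁·M₁·y₁ + a₂·M₂·y₂ = 0·15·3 + 9·4·4 = 144
Reduce mod 60: x ≡ 24
Check: 24 mod 4 = 0 ✓, 24 mod 15 = 9 ✓

x ≡ 24 (mod 60)


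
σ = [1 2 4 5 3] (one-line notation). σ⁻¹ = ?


To find σ⁻¹, swap domain and range:
σ(1) = 1 → σ⁻¹(1) = 1
σ(2) = 2 → σ⁻¹(2) = 2
σ(3) = 4 → σ⁻¹(4) = 3
σ(4) = 5 → σ⁻¹(5) = 4
σ(5) = 3 → σ⁻¹(3) = 5

σ⁻¹ = [1 2 5 3 4]


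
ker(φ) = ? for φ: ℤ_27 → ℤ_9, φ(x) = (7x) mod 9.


Kernel = preimage of identity
ker(φ) = {x ∈ ℤ_27 : 7x ≡ 0 (mod 9)}. Since 9 | 27, φ is well-defined. The kernel is the cyclic subgroup ⟨9⟩ of ℤ_27 (order 3), i.e. {0, 9, 18}

ker(φ) = {0, 9, 18}


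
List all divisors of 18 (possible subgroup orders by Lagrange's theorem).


Lagrange's theorem: |H| divides |G|
|G| = 18
Divisors of 18: 1, 2, 3, 6, 9, 18

Possible subgroup orders: {1, 2, 3, 6, 9, 18}


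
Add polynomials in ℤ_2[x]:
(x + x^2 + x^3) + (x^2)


Add coefficients mod 2:
x^0: 0 + 0 = 0 (mod 2)
x^1: 1 + 0 = 1 (mod 2)
x^2: 1 + 1 = 0 (mod 2)
x^3: 1 + 0 = 1 (mod 2)
Result: x + x^3

f + g = x + x^3


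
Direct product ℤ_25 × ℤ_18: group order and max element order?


|ℤ_25 × ℤ_18| = 25 × 18 = 450
Max element order = lcm(25,18) = 450
Cyclic? Yes (gcd=1)

|ℤ_25×ℤ_18| = 450, max element order = 450


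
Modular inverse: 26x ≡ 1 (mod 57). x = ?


Use the extended Euclidean algorithm to write 1 = 26·s + 57·t; then s mod 57 is the inverse.
Euclidean algorithm:
  26 = 0·57 + 26
  57 = 2·26 + 5
  26 = 5·5 + 1
  5 = 5·1 + 0
gcd(26,57) = 1
Back-substitution gives: 26·(11) + 57·(-5) = 1
So 26⁻¹ ≡ 11 ≡ 11 (mod 57)
Check: 26 × 11 = 286 ≡ 1 (mod 57) ✓

26⁻¹ ≡ 11 (mod 57)


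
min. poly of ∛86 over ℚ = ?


∛86 satisfies x³ - 86 = 0, irreducible over ℚ (no rational root; 86 is not a perfect cube)

Minimal polynomial: x³ - 86


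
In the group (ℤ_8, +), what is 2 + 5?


Operation: addition mod 8
2 + 5 = (a + b) mod 8 with a = 2, b = 5

2 + 5 = 7


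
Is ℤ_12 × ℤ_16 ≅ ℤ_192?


Comparing ℤ_12 × ℤ_16 and ℤ_192:
gcd(12,16) = 4 ≠ 1. Max element order in ℤ_12×ℤ_16 is lcm(12,16) = 48 < 192, so it has no element of order 192

No, ℤ_12 × ℤ_16 ≇ ℤ_192


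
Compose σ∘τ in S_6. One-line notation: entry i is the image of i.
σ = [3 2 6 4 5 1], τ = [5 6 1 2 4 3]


σ∘τ: apply τ first, then σ
1 →τ 5 →σ 5
2 →τ 6 →σ 1
3 →τ 1 →σ 3
4 →τ 2 →σ 2
5 →τ 4 →σ 4
6 →τ 3 →σ 6

σ∘τ = [5 1 3 2 4 6]


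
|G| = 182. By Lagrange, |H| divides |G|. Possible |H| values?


Lagrange's theorem: |H| divides |G|
|G| = 182
Divisors of 182: 1, 2, 7, 13, 14, 26, 91, 182

Possible subgroup orders: {1, 2, 7, 13, 14, 26, 91, 182}


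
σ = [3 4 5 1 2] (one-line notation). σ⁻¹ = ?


To find σ⁻¹, swap domain and range:
σ(1) = 3 → σ⁻¹(3) = 1
σ(2) = 4 → σ⁻¹(4) = 2
σ(3) = 5 → σ⁻¹(5) = 3
σ(4) = 1 → σ⁻¹(1) = 4
σ(5) = 2 → σ⁻¹(2) = 5

σ⁻¹ = [4 5 1 2 3]


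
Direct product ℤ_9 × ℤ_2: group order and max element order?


|ℤ_9 × ℤ_2| = 9 × 2 = 18
Max element order = lcm(9,2) = 18
Cyclic? Yes (gcd=1)

|ℤ_9×ℤ_2| = 18, max element order = 18


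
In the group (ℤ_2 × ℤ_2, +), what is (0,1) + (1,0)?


Operation: componentwise addition mod (2, 2)
(0,1) + (1,0) = ((a₁+b₁) mod 2, (a₂+b₂) mod 2) with a = (0,1), b = (1,0)

(0,1) + (1,0) = (1,1)


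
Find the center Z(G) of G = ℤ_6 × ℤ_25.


Z(G) = {g ∈ G | gx = xg for all x ∈ G}
Direct product of abelian groups is abelian, so Z(G) = G

Z(ℤ_6 × ℤ_25) = ℤ_6 × ℤ_25


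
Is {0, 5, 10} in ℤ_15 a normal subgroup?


H = {0, 5, 10} in ℤ_15
ℤ_15 is abelian; every subgroup of an abelian group is normal

Yes, normal subgroup


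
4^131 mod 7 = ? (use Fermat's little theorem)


Fermat's little theorem: if p is prime and gcd(a,p)=1, then a^(p-1) ≡ 1 (mod p)
p = 7 is prime, gcd(4,7) = 1
Reduce exponent: 131 mod 6 = 5
So 4^131 ≡ 4^5 (mod 7)
4^5 mod 7 = 2

4^131 ≡ 2 (mod 7)


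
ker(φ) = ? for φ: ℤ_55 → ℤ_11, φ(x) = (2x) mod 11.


Kernel = preimage of identity
ker(φ) = {x ∈ ℤ_55 : 2x ≡ 0 (mod 11)}. Since 11 | 55, φ is well-defined. The kernel is the cyclic subgroup ⟨11⟩ of ℤ_55 (order 5), i.e. {0, 11, 22, 33, 44}

ker(φ) = {0, 11, 22, 33, 44}


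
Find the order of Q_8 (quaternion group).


Q_8 = {±1, ±i, ±j, ±k}
|Q_8| = 8

|Q_8 (quaternion group)| = 8


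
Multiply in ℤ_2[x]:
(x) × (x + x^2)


Expand and collect like terms; reduce coefficients mod 2:
x^0: 0·0 = 0 ≡ 0 (mod 2)
x^1: 0·1 + 1·0 = 0 ≡ 0 (mod 2)
x^2: 0·1 + 1·1 = 1 ≡ 1 (mod 2)
x^3: 1·1 = 1 ≡ 1 (mod 2)
Result: x^2 + x^3

f · g = x^2 + x^3


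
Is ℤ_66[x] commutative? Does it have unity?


ℤ_66 has zero divisors (2·33 ≡ 0), and these lift to constant zero divisors in ℤ_66[x]; so not an integral domain
Commutative: Yes
Integral domain: No
Has unity: Yes

ℤ_66[x]: Commutative=Yes, Unity=Yes


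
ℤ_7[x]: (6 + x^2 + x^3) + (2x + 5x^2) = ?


Add coefficients mod 7:
x^0: 6 + 0 = 6 (mod 7)
x^1: 0 + 2 = 2 (mod 7)
x^2: 1 + 5 = 6 (mod 7)
x^3: 1 + 0 = 1 (mod 7)
Result: 6 + 2x + 6x^2 + x^3

f + g = 6 + 2x + 6x^2 + x^3


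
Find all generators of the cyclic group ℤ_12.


g generates ℤ_n iff gcd(g,n) = 1
Checking each g ∈ {1,...,11}:
gcd(1,12) = 1
gcd(2,12) = 2
gcd(3,12) = 3
gcd(4,12) = 4
gcd(5,12) = 1
gcd(6,12) = 6
gcd(7,12) = 1
gcd(8,12) = 4
gcd(9,12) = 3
gcd(10,12) = 2
gcd(11,12) = 1
Generators: {1, 5, 7, 11}
Number of generators = φ(12) = 4

Generators of ℤ_12 = {1, 5, 7, 11}


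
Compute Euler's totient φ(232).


Factor n: 232 = 2^3 × 29
φ(n) = n · ∏(1 - 1/p) over distinct primes p | n
φ(232) = 232 · (1 - 1/2) · (1 - 1/29) = 112

φ(232) = 112


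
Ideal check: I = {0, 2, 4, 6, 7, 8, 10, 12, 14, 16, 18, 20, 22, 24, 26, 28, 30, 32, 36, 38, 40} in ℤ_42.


Check ideal conditions for I = {0, 2, 4, 6, 7, 8, 10, 12, 14, 16, 18, 20, 22, 24, 26, 28, 30, 32, 36, 38, 40} in ℤ_42:
(1) I is an additive subgroup? No
(2) For r ∈ ℤ_42 and a ∈ I: r·a ∈ I? No  [counterexample: r=2, a=38, r·a mod 42 = 34 ∉ I]

No, I is not an ideal of ℤ_42


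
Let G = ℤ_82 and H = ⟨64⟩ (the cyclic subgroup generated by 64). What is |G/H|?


|⟨64⟩| = n / gcd(64, 82) = 82 / 2 = 41
H is normal (ℤ_82 is abelian).
|G/H| = |G| / |H| = 82 / 41 = 2

|G/H| = 2


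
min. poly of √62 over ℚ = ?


√62 satisfies x² - 62 = 0, irreducible over ℚ since 62 is squarefree

Minimal polynomial: x² - 62


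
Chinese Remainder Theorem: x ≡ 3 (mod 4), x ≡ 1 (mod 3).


m₁ = 4, m₂ = 3, gcd = 1, so CRT applies. M = m₁·m₂ = 12
Let M₁ = M/m₁ = 3, M₂ = M/m₂ = 4
Find y₁ ≡ M₁⁻¹ (mod m₁): 3⁻¹ ≡ 3 (mod 4)
Find y₂ ≡ M₂⁻¹ (mod m₂): 4⁻¹ ≡ 1 (mod 3)
x = a₁·M₁·y₁ + a₂·M₂·y₂ = 3·3·3 + 1·4·1 = 31
Reduce mod 12: x ≡ 7
Check: 7 mod 4 = 3 ✓, 7 mod 3 = 1 ✓

x ≡ 7 (mod 12)


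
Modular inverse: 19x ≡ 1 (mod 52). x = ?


Use the extended Euclidean algorithm to write 1 = 19·s + 52·t; then s mod 52 is the inverse.
Euclidean algorithm:
  19 = 0·52 + 19
  52 = 2·19 + 14
  19 = 1·14 + 5
  14 = 2·5 + 4
  5 = 1·4 + 1
  4 = 4·1 + 0
gcd(19,52) = 1
Back-substitution gives: 19·(11) + 52·(-4) = 1
So 19⁻¹ ≡ 11 ≡ 11 (mod 52)
Check: 19 × 11 = 209 ≡ 1 (mod 52) ✓

19⁻¹ ≡ 11 (mod 52)


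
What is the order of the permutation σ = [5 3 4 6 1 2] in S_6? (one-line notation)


Cycle decomposition: (1 5) (2 3 4 6)
Cycle lengths: 2, 4
Order = lcm(2, 4) = 4

ord(σ) = 4


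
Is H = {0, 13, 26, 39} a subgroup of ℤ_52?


Subgroup test for H = {0, 13, 26, 39} in (ℤ_52, +):
(1) 0 ∈ H? Yes
(2) Closure: for all a,b ∈ H, (a+b) mod 52 ∈ H? Yes
(3) Inverses: for all a ∈ H, -a mod 52 ∈ H? Yes

Yes, H is a subgroup of ℤ_52


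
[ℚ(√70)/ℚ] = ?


√70 has minimal polynomial x² - 70 (irreducible over ℚ since 70 is squarefree)

[ℚ(√70)/ℚ] = 2


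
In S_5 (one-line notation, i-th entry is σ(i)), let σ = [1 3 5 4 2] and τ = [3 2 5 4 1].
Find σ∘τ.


σ∘τ: apply τ first, then σ
1 →τ 3 →σ 5
2 →τ 2 →σ 3
3 →τ 5 →σ 2
4 →τ 4 →σ 4
5 →τ 1 →σ 1

σ∘τ = [5 3 2 4 1]


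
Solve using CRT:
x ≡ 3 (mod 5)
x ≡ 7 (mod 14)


m₁ = 5, m₂ = 14, gcd = 1, so CRT applies. M = m₁·m₂ = 70
Let M₁ = M/m₁ = 14, M₂ = M/m₂ = 5
Find y₁ ≡ M₁⁻¹ (mod m₁): 14⁻¹ ≡ 4 (mod 5)
Find y₂ ≡ M₂⁻¹ (mod m₂): 5⁻¹ ≡ 3 (mod 14)
x = a₁·M₁·y₁ + a₂·M₂·y₂ = 3·14·4 + 7·5·3 = 273
Reduce mod 70: x ≡ 63
Check: 63 mod 5 = 3 ✓, 63 mod 14 = 7 ✓

x ≡ 63 (mod 70)


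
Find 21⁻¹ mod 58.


Use the extended Euclidean algorithm to write 1 = 21·s + 58·t; then s mod 58 is the inverse.
Euclidean algorithm:
  21 = 0·58 + 21
  58 = 2·21 + 16
  21 = 1·16 + 5
  16 = 3·5 + 1
  5 = 5·1 + 0
gcd(21,58) = 1
Back-substitution gives: 21·(-11) + 58·(4) = 1
So 21⁻¹ ≡ -11 ≡ 47 (mod 58)
Check: 21 × 47 = 987 ≡ 1 (mod 58) ✓

21⁻¹ ≡ 47 (mod 58)


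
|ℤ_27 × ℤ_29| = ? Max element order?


|ℤ_27 × ℤ_29| = 27 × 29 = 783
Max element order = lcm(27,29) = 783
Cyclic? Yes (gcd=1)

|ℤ_27×ℤ_29| = 783, max element order = 783


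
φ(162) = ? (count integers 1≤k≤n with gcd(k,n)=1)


Factor n: 162 = 2 × 3^4
φ(n) = n · ∏(1 - 1/p) over distinct primes p | n
φ(162) = 162 · (1 - 1/2) · (1 - 1/3) = 54

φ(162) = 54


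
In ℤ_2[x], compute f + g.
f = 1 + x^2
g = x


Add coefficients mod 2:
x^0: 1 + 0 = 1 (mod 2)
x^1: 0 + 1 = 1 (mod 2)
x^2: 1 + 0 = 1 (mod 2)
Result: 1 + x + x^2

f + g = 1 + x + x^2


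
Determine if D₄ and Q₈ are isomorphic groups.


Comparing D₄ and Q₈:
D₄ has 5 elements of order 2; Q₈ has only 1

No, D₄ ≇ Q₈


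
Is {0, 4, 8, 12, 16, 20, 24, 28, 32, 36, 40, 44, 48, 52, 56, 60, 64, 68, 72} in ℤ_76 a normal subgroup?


H = {0, 4, 8, 12, 16, 20, 24, 28, 32, 36, 40, 44, 48, 52, 56, 60, 64, 68, 72} in ℤ_76
ℤ_76 is abelian; every subgroup of an abelian group is normal

Yes, normal subgroup


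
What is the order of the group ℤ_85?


ℤ_n has n elements.

|ℤ_85| = 85
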